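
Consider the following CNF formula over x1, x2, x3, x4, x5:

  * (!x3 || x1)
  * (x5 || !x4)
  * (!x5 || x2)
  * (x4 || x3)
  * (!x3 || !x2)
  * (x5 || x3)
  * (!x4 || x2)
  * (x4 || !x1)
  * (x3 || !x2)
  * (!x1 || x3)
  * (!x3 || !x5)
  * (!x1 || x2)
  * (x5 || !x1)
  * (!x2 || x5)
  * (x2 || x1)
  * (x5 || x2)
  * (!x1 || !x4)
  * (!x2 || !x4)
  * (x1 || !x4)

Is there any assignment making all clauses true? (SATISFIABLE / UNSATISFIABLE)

x2 = True:
  propagation gives x3=False; an empty clause results — contradiction.
x2 = False:
  propagation gives x5=False; an empty clause results — contradiction.
Every branch closes, so no satisfying assignment exists.

UNSATISFIABLE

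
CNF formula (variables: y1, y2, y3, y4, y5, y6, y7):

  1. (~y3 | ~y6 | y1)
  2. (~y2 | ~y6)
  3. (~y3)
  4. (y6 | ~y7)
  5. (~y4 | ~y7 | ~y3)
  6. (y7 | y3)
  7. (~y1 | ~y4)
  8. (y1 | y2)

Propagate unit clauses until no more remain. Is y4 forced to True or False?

False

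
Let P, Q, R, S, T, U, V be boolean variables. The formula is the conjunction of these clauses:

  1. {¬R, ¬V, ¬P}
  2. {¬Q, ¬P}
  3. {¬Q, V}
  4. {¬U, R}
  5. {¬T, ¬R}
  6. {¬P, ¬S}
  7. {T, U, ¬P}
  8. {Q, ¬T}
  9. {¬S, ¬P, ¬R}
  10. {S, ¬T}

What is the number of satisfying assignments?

Case analysis on P and R:
  P=1, R=1: remaining (Q,S,T,U,V) ∈ {(0,0,0,1,0)} — 1.
  P=1, R=0: a clause becomes empty — 0.
  P=0, R=1: S, U free; 3 ways for (Q,T,V) × 2^2 = 12.
  P=0, R=0: 7 of the 32 assignments to (Q,S,T,U,V) work.
Total: 1 + 0 + 12 + 7 = 20.

20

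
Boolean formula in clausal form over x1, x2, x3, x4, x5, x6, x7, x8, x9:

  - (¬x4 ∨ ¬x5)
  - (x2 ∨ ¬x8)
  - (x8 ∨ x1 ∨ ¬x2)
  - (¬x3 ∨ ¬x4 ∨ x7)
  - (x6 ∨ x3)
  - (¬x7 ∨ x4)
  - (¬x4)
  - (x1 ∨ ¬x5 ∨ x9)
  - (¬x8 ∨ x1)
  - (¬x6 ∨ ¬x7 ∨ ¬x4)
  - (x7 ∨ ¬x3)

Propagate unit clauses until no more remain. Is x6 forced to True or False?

True

Unit clause (¬x4) sets x4 = False.
In (¬x7 ∨ x4), x4 is now false; ¬x7 must hold, so x7 = False.
In (¬x3 ∨ x7), x7 is now false; ¬x3 must hold, so x3 = False.
From (x3 ∨ x6) and x3 = False: x6 = True.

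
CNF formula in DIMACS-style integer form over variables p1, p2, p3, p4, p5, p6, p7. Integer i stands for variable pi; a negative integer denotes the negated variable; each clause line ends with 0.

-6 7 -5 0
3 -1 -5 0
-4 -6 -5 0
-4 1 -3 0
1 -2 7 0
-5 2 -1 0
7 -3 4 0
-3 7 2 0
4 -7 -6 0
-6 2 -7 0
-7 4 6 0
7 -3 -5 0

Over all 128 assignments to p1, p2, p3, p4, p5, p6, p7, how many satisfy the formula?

28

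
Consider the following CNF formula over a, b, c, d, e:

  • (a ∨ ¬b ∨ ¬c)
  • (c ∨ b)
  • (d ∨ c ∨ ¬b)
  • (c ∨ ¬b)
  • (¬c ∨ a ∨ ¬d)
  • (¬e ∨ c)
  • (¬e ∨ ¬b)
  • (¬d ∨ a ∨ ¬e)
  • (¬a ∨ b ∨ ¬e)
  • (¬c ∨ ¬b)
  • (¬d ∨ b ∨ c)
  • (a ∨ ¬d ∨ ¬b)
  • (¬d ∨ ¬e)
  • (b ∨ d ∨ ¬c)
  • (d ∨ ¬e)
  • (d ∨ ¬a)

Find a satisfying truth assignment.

Pure literal: e appears only negated; assign e = False.
Set a = True and propagate.
  then d is forced to True.
For the remaining variables, b = False, c = True works.
Every clause has at least one true literal under this assignment.
Check each clause:
  1. (¬b ∨ ¬c ∨ a) — a is true.
  2. (b ∨ c) — c is true.
  3. (c ∨ d ∨ ¬b) — c is true.
  4. (c ∨ ¬b) — c is true.
  5. (¬d ∨ ¬c ∨ a) — a is true.
  6. (¬e ∨ c) — c is true.
  7. (¬e ∨ ¬b) — ¬e is true.
  8. (¬d ∨ ¬e ∨ a) — a is true.
  9. (b ∨ ¬e ∨ ¬a) — ¬e is true.
  10. (¬b ∨ ¬c) — ¬b is true.
  11. (¬d ∨ c ∨ b) — c is true.
  12. (a ∨ ¬b ∨ ¬d) — a is true.
  13. (¬d ∨ ¬e) — ¬e is true.
  14. (d ∨ b ∨ ¬c) — d is true.
  15. (¬e ∨ d) — ¬e is true.
  16. (¬a ∨ d) — d is true.

a = T, b = F, c = T, d = T, e = F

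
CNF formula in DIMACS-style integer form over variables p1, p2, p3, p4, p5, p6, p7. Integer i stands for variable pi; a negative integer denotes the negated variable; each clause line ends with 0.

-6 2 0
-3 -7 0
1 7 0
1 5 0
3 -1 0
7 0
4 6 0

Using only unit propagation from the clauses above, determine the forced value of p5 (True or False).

True

(p7) stands alone — p7 = True.
(~p3 \/ ~p7): since p7 = True, the clause reduces to (~p3). p3 = False.
In (p3 \/ ~p1), p3 is now false; ~p1 must hold, so p1 = False.
From (p1 \/ p5) and p1 = False: p5 = True.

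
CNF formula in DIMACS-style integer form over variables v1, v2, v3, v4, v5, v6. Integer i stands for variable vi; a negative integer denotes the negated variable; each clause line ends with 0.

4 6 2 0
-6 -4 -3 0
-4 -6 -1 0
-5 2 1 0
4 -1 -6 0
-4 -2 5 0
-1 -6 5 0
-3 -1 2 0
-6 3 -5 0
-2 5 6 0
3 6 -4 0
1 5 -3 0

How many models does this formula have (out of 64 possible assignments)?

10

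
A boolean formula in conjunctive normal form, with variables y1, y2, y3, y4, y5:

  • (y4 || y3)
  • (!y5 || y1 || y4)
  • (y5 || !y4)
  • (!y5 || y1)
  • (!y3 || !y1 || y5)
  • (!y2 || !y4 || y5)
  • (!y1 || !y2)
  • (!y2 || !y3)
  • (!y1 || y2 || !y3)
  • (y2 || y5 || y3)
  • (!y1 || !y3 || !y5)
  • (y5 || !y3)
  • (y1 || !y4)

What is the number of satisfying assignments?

The models are:
  y1=T y2=F y3=F y4=T y5=T
That's 1 in total.

1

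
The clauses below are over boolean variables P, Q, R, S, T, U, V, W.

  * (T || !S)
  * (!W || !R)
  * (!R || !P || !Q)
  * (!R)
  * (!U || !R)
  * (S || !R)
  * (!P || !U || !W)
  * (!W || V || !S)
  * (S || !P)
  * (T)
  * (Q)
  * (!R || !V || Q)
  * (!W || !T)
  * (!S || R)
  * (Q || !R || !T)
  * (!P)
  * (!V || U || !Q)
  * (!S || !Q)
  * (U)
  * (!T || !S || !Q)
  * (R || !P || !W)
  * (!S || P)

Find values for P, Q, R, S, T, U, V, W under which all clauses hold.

P = 0, Q = 1, R = 0, S = 0, T = 1, U = 1, V = 0, W = 0

Unit propagation: (!R) forces R = False.
(T) is a unit clause, so T = True.
(Q) is a unit clause, so Q = True.
(!W) is a unit clause, so W = False.
The clause (!S) is unit: S must be False.
Unit propagation: (!P) forces P = False.
(U) is a unit clause, so U = True.
V is now unconstrained; take V = False.
Every clause has at least one true literal under this assignment.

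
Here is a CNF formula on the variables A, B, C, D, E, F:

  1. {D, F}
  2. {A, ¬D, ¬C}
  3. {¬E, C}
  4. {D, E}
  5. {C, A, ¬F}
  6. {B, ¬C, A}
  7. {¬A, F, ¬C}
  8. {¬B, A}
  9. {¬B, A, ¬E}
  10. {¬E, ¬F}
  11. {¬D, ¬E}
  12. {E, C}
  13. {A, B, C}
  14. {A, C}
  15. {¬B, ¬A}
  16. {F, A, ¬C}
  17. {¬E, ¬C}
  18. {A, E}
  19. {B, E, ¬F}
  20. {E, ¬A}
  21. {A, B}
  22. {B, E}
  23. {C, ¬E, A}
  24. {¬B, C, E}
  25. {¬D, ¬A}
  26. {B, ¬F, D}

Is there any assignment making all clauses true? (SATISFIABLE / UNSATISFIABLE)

A = True:
  propagation gives B=False, E=True, C=True; an empty clause results — contradiction.
A = False:
  propagation gives B=False; an empty clause results — contradiction.
Every branch closes, so no satisfying assignment exists.

UNSATISFIABLE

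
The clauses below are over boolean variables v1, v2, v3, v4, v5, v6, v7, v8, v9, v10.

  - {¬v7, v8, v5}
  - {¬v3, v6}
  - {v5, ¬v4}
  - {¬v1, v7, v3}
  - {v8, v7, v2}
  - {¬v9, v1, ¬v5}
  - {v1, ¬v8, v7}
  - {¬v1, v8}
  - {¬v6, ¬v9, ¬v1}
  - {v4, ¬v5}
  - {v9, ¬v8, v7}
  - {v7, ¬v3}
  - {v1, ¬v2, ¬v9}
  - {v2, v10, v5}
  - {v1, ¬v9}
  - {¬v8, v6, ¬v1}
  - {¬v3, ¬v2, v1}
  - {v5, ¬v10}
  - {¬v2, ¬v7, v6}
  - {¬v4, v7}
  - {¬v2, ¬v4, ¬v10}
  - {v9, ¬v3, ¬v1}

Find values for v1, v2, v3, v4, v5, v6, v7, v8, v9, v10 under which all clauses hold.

v1=False, v2=False, v3=False, v4=True, v5=True, v6=True, v7=True, v8=True, v9=False, v10=True

Check each clause:
  1. {v5, v8, ¬v7} — v8 is true.
  2. {¬v3, v6} — ¬v3 is true.
  3. {v5, ¬v4} — v5 is true.
  4. {v3, v7, ¬v1} — ¬v1 is true.
  5. {v2, v8, v7} — v8 is true.
  6. {¬v5, ¬v9, v1} — ¬v9 is true.
  7. {¬v8, v1, v7} — v7 is true.
  8. {¬v1, v8} — v8 is true.
  9. {¬v9, ¬v1, ¬v6} — ¬v1 is true.
  10. {¬v5, v4} — v4 is true.
  11. {v9, v7, ¬v8} — v7 is true.
  12. {v7, ¬v3} — ¬v3 is true.
  13. {¬v2, ¬v9, v1} — ¬v2 is true.
  14. {v2, v5, v10} — v10 is true.
  15. {¬v9, v1} — ¬v9 is true.
  16. {v6, ¬v1, ¬v8} — v6 is true.
  17. {v1, ¬v3, ¬v2} — ¬v3 is true.
  18. {v5, ¬v10} — v5 is true.
  19. {v6, ¬v7, ¬v2} — v6 is true.
  20. {¬v4, v7} — v7 is true.
  21. {¬v2, ¬v10, ¬v4} — ¬v2 is true.
  22. {¬v1, ¬v3, v9} — ¬v3 is true.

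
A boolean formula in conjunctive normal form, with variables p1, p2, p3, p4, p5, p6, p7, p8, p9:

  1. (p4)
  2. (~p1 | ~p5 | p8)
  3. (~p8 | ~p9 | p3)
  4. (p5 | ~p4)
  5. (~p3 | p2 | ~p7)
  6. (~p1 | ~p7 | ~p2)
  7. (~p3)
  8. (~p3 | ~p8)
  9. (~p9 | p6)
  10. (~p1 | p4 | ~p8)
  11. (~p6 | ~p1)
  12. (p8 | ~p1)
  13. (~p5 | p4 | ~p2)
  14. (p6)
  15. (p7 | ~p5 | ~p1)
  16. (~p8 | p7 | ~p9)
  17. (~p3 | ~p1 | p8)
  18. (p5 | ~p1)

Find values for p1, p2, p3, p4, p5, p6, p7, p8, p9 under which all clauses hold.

The clause (p4) is unit: p4 must be True.
(p5) is a unit clause, so p5 = True.
The clause (~p3) is unit: p3 must be False.
(p6) is a unit clause, so p6 = True.
The clause (~p1) is unit: p1 must be False.
Pure literal: p8 appears only negated; assign p8 = False.
Pure literal: p9 appears only negated; assign p9 = False.
p2, p7 are now unconstrained; take p2 = True, p7 = False.

p1 = F, p2 = T, p3 = F, p4 = T, p5 = T, p6 = T, p7 = F, p8 = F, p9 = F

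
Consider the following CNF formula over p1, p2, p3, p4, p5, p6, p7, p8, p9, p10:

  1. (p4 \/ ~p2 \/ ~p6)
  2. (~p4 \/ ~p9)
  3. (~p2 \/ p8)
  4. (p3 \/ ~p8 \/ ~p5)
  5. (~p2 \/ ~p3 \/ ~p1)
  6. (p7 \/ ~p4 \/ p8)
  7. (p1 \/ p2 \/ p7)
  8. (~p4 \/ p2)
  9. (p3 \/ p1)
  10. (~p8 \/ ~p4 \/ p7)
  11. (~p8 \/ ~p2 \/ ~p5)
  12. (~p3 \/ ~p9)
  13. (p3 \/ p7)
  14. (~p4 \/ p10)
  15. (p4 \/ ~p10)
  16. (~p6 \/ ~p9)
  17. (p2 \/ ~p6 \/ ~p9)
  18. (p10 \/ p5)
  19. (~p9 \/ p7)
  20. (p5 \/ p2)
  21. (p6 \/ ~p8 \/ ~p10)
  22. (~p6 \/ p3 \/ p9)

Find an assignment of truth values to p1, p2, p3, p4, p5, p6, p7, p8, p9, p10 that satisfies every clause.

p1=1  p2=0  p3=1  p4=0  p5=1  p6=1  p7=0  p8=1  p9=0  p10=0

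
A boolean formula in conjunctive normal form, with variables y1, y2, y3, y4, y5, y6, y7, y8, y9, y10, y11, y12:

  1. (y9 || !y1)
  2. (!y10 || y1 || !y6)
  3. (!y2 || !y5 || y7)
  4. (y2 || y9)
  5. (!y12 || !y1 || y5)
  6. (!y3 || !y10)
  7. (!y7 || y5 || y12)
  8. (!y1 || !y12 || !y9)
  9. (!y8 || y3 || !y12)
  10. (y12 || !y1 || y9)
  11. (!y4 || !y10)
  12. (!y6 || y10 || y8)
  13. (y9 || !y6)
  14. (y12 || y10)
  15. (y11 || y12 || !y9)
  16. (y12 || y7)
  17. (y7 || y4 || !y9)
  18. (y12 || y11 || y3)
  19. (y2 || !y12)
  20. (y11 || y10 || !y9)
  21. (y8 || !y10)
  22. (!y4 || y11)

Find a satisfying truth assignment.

y1 = F, y2 = T, y3 = F, y4 = F, y5 = F, y6 = F, y7 = F, y8 = F, y9 = F, y10 = F, y11 = T, y12 = T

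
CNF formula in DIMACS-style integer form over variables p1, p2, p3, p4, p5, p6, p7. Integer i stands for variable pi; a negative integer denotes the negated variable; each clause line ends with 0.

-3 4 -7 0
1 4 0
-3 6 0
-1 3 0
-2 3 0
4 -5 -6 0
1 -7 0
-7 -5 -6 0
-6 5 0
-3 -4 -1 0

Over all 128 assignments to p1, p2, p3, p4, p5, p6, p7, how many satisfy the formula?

Satisfying assignments:
  p1=F p2=F p3=F p4=T p5=F p6=F p7=F
  p1=F p2=F p3=F p4=T p5=T p6=F p7=F
  p1=F p2=F p3=F p4=T p5=T p6=T p7=F
  p1=F p2=F p3=T p4=T p5=T p6=T p7=F
  p1=F p2=T p3=T p4=T p5=T p6=T p7=F
That's 5 in total.

5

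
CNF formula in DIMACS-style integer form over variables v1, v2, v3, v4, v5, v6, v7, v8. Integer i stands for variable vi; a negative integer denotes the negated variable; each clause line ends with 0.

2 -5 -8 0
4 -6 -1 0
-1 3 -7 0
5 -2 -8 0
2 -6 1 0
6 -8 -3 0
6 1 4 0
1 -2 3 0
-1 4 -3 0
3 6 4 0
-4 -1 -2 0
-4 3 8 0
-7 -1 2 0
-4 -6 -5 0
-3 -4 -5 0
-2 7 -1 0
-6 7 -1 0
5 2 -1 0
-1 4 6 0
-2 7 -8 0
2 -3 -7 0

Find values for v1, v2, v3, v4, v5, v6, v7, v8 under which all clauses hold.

v1=False  v2=True  v3=True  v4=False  v5=True  v6=True  v7=True  v8=True

Check each clause:
  1. {¬v8, ¬v5, v2} — v2 is true.
  2. {¬v6, ¬v1, v4} — ¬v1 is true.
  3. {v3, ¬v7, ¬v1} — v3 is true.
  4. {¬v8, v5, ¬v2} — v5 is true.
  5. {v2, v1, ¬v6} — v2 is true.
  6. {v6, ¬v8, ¬v3} — v6 is true.
  7. {v1, v6, v4} — v6 is true.
  8. {¬v2, v1, v3} — v3 is true.
  9. {¬v1, ¬v3, v4} — ¬v1 is true.
  10. {v4, v3, v6} — v3 is true.
  11. {¬v2, ¬v4, ¬v1} — ¬v4 is true.
  12. {v8, v3, ¬v4} — v8 is true.
  13. {¬v7, v2, ¬v1} — v2 is true.
  14. {¬v5, ¬v4, ¬v6} — ¬v4 is true.
  15. {¬v5, ¬v4, ¬v3} — ¬v4 is true.
  16. {¬v2, ¬v1, v7} — ¬v1 is true.
  17. {v7, ¬v1, ¬v6} — ¬v1 is true.
  18. {v5, ¬v1, v2} — v2 is true.
  19. {v4, ¬v1, v6} — ¬v1 is true.
  20. {¬v2, v7, ¬v8} — v7 is true.
  21. {¬v3, v2, ¬v7} — v2 is true.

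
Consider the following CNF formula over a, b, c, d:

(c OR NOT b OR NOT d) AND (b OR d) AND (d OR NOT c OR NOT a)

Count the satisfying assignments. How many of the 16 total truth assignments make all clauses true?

9

Case analysis on d and b:
  d=1, b=1: remaining (a,c) ∈ {(0,1); (1,1)} — 2.
  d=1, b=0: remaining (a,c) ∈ {(0,0); (0,1); (1,0); (1,1)} — 4.
  d=0, b=1: remaining (a,c) ∈ {(0,0); (0,1); (1,0)} — 3.
  d=0, b=0: a clause becomes empty — 0.
Total: 2 + 4 + 3 + 0 = 9.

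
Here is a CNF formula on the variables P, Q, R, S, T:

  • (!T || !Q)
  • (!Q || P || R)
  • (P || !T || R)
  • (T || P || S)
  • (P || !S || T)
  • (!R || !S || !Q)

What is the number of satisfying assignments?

Case analysis on P and T:
  P=1, T=1: remaining (Q,R,S) ∈ {(0,0,0); (0,0,1); (0,1,0); (0,1,1)} — 4.
  P=1, T=0: 7 of the 8 assignments to (Q,R,S) work.
  P=0, T=1: remaining (Q,R,S) ∈ {(0,1,0); (0,1,1)} — 2.
  P=0, T=0: a clause becomes empty — 0.
Total: 4 + 7 + 2 + 0 = 13.

13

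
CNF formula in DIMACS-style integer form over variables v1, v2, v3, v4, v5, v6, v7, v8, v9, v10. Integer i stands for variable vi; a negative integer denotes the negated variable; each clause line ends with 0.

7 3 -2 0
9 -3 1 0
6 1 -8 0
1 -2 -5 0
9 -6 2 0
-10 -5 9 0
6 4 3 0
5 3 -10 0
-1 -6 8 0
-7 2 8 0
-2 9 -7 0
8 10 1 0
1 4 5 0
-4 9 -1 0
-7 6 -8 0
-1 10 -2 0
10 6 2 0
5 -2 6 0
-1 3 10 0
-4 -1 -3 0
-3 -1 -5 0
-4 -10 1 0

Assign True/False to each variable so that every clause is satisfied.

v1 = 0, v2 = 0, v3 = 1, v4 = 1, v5 = 1, v6 = 1, v7 = 0, v8 = 1, v9 = 1, v10 = 0

v9 occurs only positively in the remaining clauses — set v9 = True.
Set v1 = False and propagate.
Try v2 = False.
The remaining clauses are satisfied by v3 = True, v4 = True, v5 = True, v6 = True, v7 = False, v8 = True, v10 = False.
Every clause has at least one true literal under this assignment.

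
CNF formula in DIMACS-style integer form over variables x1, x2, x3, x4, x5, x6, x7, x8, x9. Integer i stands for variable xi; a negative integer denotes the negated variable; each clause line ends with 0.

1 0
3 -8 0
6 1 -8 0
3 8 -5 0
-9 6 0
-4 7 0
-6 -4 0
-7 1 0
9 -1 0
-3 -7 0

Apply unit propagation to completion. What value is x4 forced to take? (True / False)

False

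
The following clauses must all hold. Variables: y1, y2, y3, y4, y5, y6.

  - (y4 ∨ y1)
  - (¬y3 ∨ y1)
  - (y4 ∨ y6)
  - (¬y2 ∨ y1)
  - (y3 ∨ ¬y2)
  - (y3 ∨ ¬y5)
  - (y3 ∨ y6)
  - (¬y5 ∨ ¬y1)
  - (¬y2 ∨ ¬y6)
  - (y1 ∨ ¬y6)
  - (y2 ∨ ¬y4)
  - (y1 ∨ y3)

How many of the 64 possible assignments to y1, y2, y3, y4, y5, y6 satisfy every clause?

3

The models are:
  y1=1 y2=0 y3=0 y4=0 y5=0 y6=1
  y1=1 y2=0 y3=1 y4=0 y5=0 y6=1
  y1=1 y2=1 y3=1 y4=1 y5=0 y6=0
Count: 3.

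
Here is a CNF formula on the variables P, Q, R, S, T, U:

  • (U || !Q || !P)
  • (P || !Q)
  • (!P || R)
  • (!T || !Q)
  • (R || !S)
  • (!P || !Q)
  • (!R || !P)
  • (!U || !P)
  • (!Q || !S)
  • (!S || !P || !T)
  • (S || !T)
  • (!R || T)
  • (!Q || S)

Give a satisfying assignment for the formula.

P=False, Q=False, R=False, S=False, T=False, U=True

Pure literal: Q appears only negated; assign Q = False.
Try P = False.
Branch on R: take R = False.
  then S is forced to False.
  then T is forced to False.
U is now unconstrained; take U = True.
Every clause has at least one true literal under this assignment.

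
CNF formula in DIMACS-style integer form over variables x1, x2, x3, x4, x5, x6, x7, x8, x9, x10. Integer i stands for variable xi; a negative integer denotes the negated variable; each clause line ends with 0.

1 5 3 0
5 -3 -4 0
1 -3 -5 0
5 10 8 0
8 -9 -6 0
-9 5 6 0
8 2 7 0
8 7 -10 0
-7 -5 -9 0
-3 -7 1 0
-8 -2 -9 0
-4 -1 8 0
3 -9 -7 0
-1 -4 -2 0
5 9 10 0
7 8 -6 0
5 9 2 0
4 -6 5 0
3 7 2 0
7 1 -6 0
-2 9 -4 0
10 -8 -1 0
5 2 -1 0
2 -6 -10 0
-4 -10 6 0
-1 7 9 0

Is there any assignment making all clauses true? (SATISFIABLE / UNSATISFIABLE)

Try x1 = True.
Try x2 = True.
  then x4 is forced to False.
Branch on x3: take x3 = True.
For the remaining variables, x5 = True, x6 = False, x7 = True, x8 = False, x9 = False, x10 = True works.
So x1 = 1, x2 = 1, x3 = 1, x4 = 0, x5 = 1, x6 = 0, x7 = 1, x8 = 0, x9 = 0, x10 = 1 is a satisfying assignment.

SATISFIABLE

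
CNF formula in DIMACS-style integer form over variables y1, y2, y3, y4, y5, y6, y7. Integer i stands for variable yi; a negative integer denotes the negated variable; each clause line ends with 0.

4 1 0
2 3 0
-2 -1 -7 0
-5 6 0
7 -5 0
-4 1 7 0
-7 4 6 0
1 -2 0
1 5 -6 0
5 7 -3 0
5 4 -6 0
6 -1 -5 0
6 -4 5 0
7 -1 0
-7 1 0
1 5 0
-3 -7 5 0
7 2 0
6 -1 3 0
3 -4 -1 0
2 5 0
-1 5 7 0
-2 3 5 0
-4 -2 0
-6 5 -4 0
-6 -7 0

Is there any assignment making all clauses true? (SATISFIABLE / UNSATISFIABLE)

y5 = True:
  propagation gives y6=True, y7=True; an empty clause results — contradiction.
y5 = False:
  propagation gives y1=True, y7=True, y2=False; an empty clause results — contradiction.
Every branch closes, so no satisfying assignment exists.

UNSATISFIABLE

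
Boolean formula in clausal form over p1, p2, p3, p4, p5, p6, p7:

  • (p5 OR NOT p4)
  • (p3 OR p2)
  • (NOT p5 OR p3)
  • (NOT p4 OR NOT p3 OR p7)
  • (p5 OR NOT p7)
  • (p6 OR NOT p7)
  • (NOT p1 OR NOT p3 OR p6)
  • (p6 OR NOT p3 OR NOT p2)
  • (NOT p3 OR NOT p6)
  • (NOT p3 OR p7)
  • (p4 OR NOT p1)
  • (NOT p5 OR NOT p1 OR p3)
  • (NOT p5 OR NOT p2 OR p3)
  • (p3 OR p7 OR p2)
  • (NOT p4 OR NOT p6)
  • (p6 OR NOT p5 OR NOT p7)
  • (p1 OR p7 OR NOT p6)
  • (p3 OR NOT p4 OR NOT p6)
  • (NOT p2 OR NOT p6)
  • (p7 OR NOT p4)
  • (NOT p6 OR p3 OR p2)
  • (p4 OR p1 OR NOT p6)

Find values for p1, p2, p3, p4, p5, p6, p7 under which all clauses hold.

Try p1 = False.
Try p2 = True.
  then p6 is forced to False.
  then p7 is forced to False.
  then p3 is forced to False.
  then p5 is forced to False.
  then p4 is forced to False.
Check each clause:
  1. (p5 OR NOT p4) — NOT p4 is true.
  2. (p2 OR p3) — p2 is true.
  3. (p3 OR NOT p5) — NOT p5 is true.
  4. (NOT p4 OR NOT p3 OR p7) — NOT p4 is true.
  5. (p5 OR NOT p7) — NOT p7 is true.
  6. (p6 OR NOT p7) — NOT p7 is true.
  7. (NOT p1 OR p6 OR NOT p3) — NOT p3 is true.
  8. (NOT p3 OR NOT p2 OR p6) — NOT p3 is true.
  9. (NOT p3 OR NOT p6) — NOT p6 is true.
  10. (p7 OR NOT p3) — NOT p3 is true.
  11. (NOT p1 OR p4) — NOT p1 is true.
  12. (NOT p1 OR p3 OR NOT p5) — NOT p1 is true.
  13. (NOT p5 OR p3 OR NOT p2) — NOT p5 is true.
  14. (p7 OR p2 OR p3) — p2 is true.
  15. (NOT p6 OR NOT p4) — NOT p6 is true.
  16. (NOT p7 OR NOT p5 OR p6) — NOT p7 is true.
  17. (NOT p6 OR p1 OR p7) — NOT p6 is true.
  18. (NOT p6 OR NOT p4 OR p3) — NOT p6 is true.
  19. (NOT p6 OR NOT p2) — NOT p6 is true.
  20. (p7 OR NOT p4) — NOT p4 is true.
  21. (p3 OR p2 OR NOT p6) — p2 is true.
  22. (p4 OR NOT p6 OR p1) — NOT p6 is true.

p1 = 0  p2 = 1  p3 = 0  p4 = 0  p5 = 0  p6 = 0  p7 = 0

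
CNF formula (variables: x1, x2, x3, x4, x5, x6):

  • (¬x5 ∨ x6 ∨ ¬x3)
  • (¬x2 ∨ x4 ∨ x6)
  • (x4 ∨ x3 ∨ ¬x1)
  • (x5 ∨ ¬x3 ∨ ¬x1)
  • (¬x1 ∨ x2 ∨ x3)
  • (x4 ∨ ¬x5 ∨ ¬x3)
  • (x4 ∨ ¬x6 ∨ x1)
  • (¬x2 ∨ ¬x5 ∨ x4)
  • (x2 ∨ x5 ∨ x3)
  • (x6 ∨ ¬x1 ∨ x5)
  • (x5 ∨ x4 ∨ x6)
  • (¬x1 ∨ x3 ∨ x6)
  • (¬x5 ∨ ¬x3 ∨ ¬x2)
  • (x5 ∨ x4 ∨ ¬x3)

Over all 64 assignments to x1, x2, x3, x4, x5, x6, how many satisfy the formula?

15

Split on x3, then x5.
  x3=1, x5=1: remaining (x1,x2,x4,x6) ∈ {(0,0,1,1); (1,0,1,1)} — 2.
  x3=1, x5=0: remaining (x1,x2,x4,x6) ∈ {(0,0,1,0); (0,0,1,1); (0,1,1,0); (0,1,1,1)} — 4.
  x3=0, x5=1: 6 of the 16 assignments to (x1,x2,x4,x6) work.
  x3=0, x5=0: remaining (x1,x2,x4,x6) ∈ {(0,1,1,0); (0,1,1,1); (1,1,1,1)} — 3.
Total: 2 + 4 + 6 + 3 = 15.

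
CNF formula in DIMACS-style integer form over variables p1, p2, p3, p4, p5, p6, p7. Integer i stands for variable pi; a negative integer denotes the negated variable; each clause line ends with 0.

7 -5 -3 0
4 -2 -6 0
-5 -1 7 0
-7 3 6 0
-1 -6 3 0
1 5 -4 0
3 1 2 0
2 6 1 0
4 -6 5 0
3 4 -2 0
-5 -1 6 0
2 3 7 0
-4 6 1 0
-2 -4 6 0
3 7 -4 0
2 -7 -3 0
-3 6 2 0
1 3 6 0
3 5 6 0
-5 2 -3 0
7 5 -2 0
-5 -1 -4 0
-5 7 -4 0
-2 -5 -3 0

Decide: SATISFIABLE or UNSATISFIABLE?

SATISFIABLE

Set p1 = True and propagate.
The remaining clauses are satisfied by p2 = True, p3 = True, p4 = True, p5 = False, p6 = True, p7 = True.
So p1 = True, p2 = True, p3 = True, p4 = True, p5 = False, p6 = True, p7 = True is a satisfying assignment.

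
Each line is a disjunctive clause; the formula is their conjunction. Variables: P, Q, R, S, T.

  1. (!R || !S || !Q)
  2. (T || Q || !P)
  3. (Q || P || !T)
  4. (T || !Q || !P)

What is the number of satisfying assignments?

17

Split on Q, then P.
  Q=T, P=T: remaining (R,S,T) ∈ {(F,F,T); (F,T,T); (T,F,T)} — 3.
  Q=T, P=F: T free; 3 ways for (R,S) × 2^1 = 6.
  Q=F, P=T: remaining (R,S,T) ∈ {(F,F,T); (F,T,T); (T,F,T); (T,T,T)} — 4.
  Q=F, P=F: remaining (R,S,T) ∈ {(F,F,F); (F,T,F); (T,F,F); (T,T,F)} — 4.
Total: 3 + 6 + 4 + 4 = 17.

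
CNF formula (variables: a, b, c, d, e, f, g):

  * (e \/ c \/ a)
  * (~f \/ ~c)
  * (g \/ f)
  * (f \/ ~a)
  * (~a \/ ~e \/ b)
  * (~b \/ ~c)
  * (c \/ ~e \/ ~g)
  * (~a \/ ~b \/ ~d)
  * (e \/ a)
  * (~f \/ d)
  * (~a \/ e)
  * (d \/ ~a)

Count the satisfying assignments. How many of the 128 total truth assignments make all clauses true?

4

Satisfying assignments:
  a=0 b=0 c=0 d=1 e=1 f=1 g=0
  a=0 b=0 c=1 d=0 e=1 f=0 g=1
  a=0 b=0 c=1 d=1 e=1 f=0 g=1
  a=0 b=1 c=0 d=1 e=1 f=1 g=0
That's 4 in total.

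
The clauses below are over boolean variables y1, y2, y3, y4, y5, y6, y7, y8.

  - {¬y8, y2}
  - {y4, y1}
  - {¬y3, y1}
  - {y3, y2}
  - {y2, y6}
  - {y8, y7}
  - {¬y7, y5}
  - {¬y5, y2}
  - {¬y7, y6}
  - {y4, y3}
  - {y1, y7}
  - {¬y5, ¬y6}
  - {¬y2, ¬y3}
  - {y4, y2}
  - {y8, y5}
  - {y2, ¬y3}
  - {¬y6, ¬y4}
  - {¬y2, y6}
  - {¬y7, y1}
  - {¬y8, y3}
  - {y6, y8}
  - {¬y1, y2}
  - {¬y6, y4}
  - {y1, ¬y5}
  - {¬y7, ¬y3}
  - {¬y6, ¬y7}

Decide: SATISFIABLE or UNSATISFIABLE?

y2 = True:
  propagation gives y3=False, y4=True, y6=False; an empty clause results — contradiction.
y2 = False:
  propagation gives y8=False, y3=True; an empty clause results — contradiction.
Every branch closes, so no satisfying assignment exists.

UNSATISFIABLE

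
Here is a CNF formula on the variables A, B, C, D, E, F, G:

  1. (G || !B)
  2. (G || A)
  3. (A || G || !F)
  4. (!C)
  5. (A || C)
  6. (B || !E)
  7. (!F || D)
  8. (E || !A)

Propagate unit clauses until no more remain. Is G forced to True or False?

True

(!C) stands alone — C = False.
(C || A) with C = False leaves only A, so A = True.
From (!A || E) and A = True: E = True.
From (B || !E) and E = True: B = True.
(G || !B) with B = True leaves only G, so G = True.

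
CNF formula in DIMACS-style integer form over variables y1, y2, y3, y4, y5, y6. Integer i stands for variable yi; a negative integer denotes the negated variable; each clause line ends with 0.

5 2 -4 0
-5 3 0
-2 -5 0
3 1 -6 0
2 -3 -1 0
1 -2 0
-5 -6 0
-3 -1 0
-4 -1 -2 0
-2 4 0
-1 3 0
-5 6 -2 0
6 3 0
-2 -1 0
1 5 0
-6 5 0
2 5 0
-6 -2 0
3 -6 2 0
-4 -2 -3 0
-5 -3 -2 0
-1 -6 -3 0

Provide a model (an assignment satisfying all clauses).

y1=F  y2=F  y3=T  y4=T  y5=T  y6=F

Try y1 = False.
  then y2 is forced to False.
  then y5 is forced to True.
  then y3 is forced to True.
  then y6 is forced to False.
y4 is now unconstrained; take y4 = True.
Every clause has at least one true literal under this assignment.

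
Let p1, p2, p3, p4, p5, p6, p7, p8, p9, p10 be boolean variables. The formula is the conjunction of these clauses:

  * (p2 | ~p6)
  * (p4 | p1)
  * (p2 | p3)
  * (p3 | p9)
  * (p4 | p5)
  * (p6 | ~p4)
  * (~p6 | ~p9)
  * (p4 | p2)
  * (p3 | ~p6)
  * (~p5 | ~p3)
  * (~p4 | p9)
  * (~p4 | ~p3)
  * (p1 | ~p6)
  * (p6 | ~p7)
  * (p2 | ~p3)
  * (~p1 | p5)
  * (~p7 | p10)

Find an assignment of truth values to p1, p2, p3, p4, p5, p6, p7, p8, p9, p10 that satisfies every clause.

p1 = True  p2 = True  p3 = False  p4 = False  p5 = True  p6 = False  p7 = False  p8 = False  p9 = True  p10 = False

Check each clause:
  1. (p2 | ~p6) — p2 is true.
  2. (p4 | p1) — p1 is true.
  3. (p2 | p3) — p2 is true.
  4. (p3 | p9) — p9 is true.
  5. (p5 | p4) — p5 is true.
  6. (p6 | ~p4) — ~p4 is true.
  7. (~p6 | ~p9) — ~p6 is true.
  8. (p4 | p2) — p2 is true.
  9. (~p6 | p3) — ~p6 is true.
  10. (~p5 | ~p3) — ~p3 is true.
  11. (p9 | ~p4) — p9 is true.
  12. (~p4 | ~p3) — ~p4 is true.
  13. (~p6 | p1) — p1 is true.
  14. (~p7 | p6) — ~p7 is true.
  15. (~p3 | p2) — p2 is true.
  16. (p5 | ~p1) — p5 is true.
  17. (~p7 | p10) — ~p7 is true.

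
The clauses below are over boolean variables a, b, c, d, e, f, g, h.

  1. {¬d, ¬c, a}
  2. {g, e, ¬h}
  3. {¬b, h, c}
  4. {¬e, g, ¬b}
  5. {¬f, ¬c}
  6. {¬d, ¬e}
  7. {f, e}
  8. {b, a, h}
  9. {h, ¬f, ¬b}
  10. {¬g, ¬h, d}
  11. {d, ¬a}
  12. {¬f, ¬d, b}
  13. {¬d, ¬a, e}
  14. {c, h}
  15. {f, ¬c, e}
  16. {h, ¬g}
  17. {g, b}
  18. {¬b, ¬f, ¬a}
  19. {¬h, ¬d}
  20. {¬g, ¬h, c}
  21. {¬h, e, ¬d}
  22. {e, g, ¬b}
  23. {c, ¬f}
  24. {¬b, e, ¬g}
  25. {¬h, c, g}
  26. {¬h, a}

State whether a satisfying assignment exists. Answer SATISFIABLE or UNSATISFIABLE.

UNSATISFIABLE

h = True:
  propagation gives d=False, g=False, e=True, b=False; an empty clause results — contradiction.
h = False:
  propagation gives c=True, f=False, e=True, d=False; an empty clause results — contradiction.
Every branch closes, so no satisfying assignment exists.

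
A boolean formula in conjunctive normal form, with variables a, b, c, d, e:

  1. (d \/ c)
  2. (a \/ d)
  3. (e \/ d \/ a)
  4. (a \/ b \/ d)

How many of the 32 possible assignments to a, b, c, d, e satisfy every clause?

Split on d, then a.
  d=1, a=1: b, c, e free → 2^3 = 8.
  d=1, a=0: b, c, e free → 2^3 = 8.
  d=0, a=1: remaining (b,c,e) ∈ {(0,1,0); (0,1,1); (1,1,0); (1,1,1)} — 4.
  d=0, a=0: a clause becomes empty — 0.
Total: 8 + 8 + 4 + 0 = 20.

20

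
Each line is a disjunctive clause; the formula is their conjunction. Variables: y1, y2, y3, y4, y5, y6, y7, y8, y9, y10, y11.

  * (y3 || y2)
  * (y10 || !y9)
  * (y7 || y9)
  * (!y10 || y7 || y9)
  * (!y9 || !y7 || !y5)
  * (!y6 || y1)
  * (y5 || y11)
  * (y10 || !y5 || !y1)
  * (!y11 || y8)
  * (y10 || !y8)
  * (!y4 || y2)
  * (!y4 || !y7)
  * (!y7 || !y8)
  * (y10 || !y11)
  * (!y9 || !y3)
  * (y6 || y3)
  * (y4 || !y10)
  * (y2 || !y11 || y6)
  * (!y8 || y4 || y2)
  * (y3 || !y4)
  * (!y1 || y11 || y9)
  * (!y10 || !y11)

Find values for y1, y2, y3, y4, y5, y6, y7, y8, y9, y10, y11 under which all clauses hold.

y1 = F, y2 = T, y3 = T, y4 = F, y5 = T, y6 = F, y7 = T, y8 = F, y9 = F, y10 = F, y11 = F

Check each clause:
  1. (y3 || y2) — y2 is true.
  2. (y10 || !y9) — !y9 is true.
  3. (y7 || y9) — y7 is true.
  4. (!y10 || y7 || y9) — !y10 is true.
  5. (!y9 || !y5 || !y7) — !y9 is true.
  6. (!y6 || y1) — !y6 is true.
  7. (y11 || y5) — y5 is true.
  8. (!y1 || y10 || !y5) — !y1 is true.
  9. (y8 || !y11) — !y11 is true.
  10. (y10 || !y8) — !y8 is true.
  11. (y2 || !y4) — y2 is true.
  12. (!y4 || !y7) — !y4 is true.
  13. (!y8 || !y7) — !y8 is true.
  14. (!y11 || y10) — !y11 is true.
  15. (!y9 || !y3) — !y9 is true.
  16. (y3 || y6) — y3 is true.
  17. (!y10 || y4) — !y10 is true.
  18. (!y11 || y2 || y6) — y2 is true.
  19. (!y8 || y4 || y2) — !y8 is true.
  20. (y3 || !y4) — y3 is true.
  21. (y9 || !y1 || y11) — !y1 is true.
  22. (!y11 || !y10) — !y11 is true.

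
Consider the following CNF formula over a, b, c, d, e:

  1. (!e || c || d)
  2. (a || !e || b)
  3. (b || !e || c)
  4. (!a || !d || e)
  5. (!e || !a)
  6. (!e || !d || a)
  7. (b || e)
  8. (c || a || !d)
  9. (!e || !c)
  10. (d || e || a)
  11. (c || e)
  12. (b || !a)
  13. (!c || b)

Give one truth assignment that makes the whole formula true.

a=F, b=T, c=T, d=T, e=F

b occurs only positively in the remaining clauses — set b = True.
Branch on a: take a = False.
For the remaining variables, c = True, d = True, e = False works.
Check each clause:
  1. (!e || d || c) — c is true.
  2. (b || a || !e) — b is true.
  3. (!e || b || c) — b is true.
  4. (!a || !d || e) — !a is true.
  5. (!a || !e) — !e is true.
  6. (a || !d || !e) — !e is true.
  7. (e || b) — b is true.
  8. (!d || a || c) — c is true.
  9. (!e || !c) — !e is true.
  10. (a || e || d) — d is true.
  11. (e || c) — c is true.
  12. (b || !a) — b is true.
  13. (b || !c) — b is true.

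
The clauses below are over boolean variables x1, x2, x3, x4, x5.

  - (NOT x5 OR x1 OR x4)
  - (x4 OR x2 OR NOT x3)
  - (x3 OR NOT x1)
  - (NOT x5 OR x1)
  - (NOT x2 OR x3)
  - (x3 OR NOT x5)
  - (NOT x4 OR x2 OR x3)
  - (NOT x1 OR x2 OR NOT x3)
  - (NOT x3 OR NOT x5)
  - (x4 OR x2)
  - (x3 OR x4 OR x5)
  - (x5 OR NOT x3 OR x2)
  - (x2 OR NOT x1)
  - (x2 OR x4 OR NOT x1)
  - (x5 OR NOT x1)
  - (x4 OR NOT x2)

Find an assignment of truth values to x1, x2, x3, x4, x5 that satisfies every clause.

x1 = 0  x2 = 1  x3 = 1  x4 = 1  x5 = 0

Set x1 = False and propagate.
  then x5 is forced to False.
Try x2 = True.
  then x3 is forced to True.
  then x4 is forced to True.
Every clause has at least one true literal under this assignment.
Check each clause:
  1. (x4 OR NOT x5 OR x1) — NOT x5 is true.
  2. (NOT x3 OR x2 OR x4) — x2 is true.
  3. (x3 OR NOT x1) — x3 is true.
  4. (NOT x5 OR x1) — NOT x5 is true.
  5. (NOT x2 OR x3) — x3 is true.
  6. (NOT x5 OR x3) — x3 is true.
  7. (x3 OR NOT x4 OR x2) — x2 is true.
  8. (x2 OR NOT x1 OR NOT x3) — x2 is true.
  9. (NOT x3 OR NOT x5) — NOT x5 is true.
  10. (x2 OR x4) — x2 is true.
  11. (x5 OR x3 OR x4) — x3 is true.
  12. (NOT x3 OR x2 OR x5) — x2 is true.
  13. (x2 OR NOT x1) — x2 is true.
  14. (NOT x1 OR x2 OR x4) — x2 is true.
  15. (NOT x1 OR x5) — NOT x1 is true.
  16. (x4 OR NOT x2) — x4 is true.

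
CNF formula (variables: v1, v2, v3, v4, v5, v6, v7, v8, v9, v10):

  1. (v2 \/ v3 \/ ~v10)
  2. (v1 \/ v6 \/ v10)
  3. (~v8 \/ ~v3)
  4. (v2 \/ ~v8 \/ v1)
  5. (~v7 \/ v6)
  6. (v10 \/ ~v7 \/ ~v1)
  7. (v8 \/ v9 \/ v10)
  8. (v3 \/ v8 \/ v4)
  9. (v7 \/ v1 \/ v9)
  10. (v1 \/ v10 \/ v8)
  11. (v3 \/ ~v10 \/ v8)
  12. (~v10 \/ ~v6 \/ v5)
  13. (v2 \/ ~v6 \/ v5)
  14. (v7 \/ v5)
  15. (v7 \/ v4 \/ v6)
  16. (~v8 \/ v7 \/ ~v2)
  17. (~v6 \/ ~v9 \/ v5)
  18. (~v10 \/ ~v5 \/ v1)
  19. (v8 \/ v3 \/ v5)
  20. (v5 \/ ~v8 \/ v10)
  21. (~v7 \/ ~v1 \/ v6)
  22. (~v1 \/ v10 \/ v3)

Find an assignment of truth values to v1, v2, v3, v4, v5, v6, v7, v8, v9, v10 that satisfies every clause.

Try v1 = False.
Set v2 = True and propagate.
Try v3 = False.
The remaining clauses are satisfied by v4 = False, v5 = True, v6 = True, v7 = True, v8 = True, v9 = False, v10 = False.
Every clause has at least one true literal under this assignment.

v1=F  v2=T  v3=F  v4=F  v5=T  v6=T  v7=T  v8=T  v9=F  v10=F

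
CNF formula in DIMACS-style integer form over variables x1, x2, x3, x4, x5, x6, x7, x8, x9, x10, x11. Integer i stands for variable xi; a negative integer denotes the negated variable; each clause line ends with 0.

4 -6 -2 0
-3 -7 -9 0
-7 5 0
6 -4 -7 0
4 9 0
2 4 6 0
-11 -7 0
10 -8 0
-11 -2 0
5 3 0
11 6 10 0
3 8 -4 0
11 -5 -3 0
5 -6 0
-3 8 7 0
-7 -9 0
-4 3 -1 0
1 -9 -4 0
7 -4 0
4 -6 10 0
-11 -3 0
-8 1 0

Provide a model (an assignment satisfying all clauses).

x1 = T, x2 = F, x3 = F, x4 = F, x5 = T, x6 = T, x7 = F, x8 = F, x9 = T, x10 = T, x11 = F

x10 occurs only positively in the remaining clauses — set x10 = True.
Set x1 = True and propagate.
Try x2 = False.
The remaining clauses are satisfied by x3 = False, x4 = False, x5 = True, x6 = True, x7 = False, x8 = False, x9 = True, x11 = False.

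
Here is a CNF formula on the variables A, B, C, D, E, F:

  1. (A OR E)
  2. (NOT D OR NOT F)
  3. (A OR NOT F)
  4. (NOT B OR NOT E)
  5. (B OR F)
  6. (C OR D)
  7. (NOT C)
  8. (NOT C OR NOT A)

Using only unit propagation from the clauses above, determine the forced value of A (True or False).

Unit clause (NOT C) sets C = False.
(C OR D): since C = False, the clause reduces to (D). D = True.
In (NOT D OR NOT F), NOT D is now false; NOT F must hold, so F = False.
(F OR B): since F = False, the clause reduces to (B). B = True.
(NOT B OR NOT E) with B = True leaves only NOT E, so E = False.
From (E OR A) and E = False: A = True.

True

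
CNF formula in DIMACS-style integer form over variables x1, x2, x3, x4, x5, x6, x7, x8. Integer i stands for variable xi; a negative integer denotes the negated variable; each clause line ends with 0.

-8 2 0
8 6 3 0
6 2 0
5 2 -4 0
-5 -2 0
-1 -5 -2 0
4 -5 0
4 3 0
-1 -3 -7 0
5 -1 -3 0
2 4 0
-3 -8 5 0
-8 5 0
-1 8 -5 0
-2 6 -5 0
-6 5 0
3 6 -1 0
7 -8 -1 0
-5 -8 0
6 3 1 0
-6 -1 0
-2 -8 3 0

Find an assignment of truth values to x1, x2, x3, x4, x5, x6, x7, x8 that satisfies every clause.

Branch on x1: take x1 = False.
Branch on x2: take x2 = False.
  then x8 is forced to False.
  then x6 is forced to True.
  then x4 is forced to True.
  then x5 is forced to True.
x3, x7 are now unconstrained; take x3 = False, x7 = True.

x1=0, x2=0, x3=0, x4=1, x5=1, x6=1, x7=1, x8=0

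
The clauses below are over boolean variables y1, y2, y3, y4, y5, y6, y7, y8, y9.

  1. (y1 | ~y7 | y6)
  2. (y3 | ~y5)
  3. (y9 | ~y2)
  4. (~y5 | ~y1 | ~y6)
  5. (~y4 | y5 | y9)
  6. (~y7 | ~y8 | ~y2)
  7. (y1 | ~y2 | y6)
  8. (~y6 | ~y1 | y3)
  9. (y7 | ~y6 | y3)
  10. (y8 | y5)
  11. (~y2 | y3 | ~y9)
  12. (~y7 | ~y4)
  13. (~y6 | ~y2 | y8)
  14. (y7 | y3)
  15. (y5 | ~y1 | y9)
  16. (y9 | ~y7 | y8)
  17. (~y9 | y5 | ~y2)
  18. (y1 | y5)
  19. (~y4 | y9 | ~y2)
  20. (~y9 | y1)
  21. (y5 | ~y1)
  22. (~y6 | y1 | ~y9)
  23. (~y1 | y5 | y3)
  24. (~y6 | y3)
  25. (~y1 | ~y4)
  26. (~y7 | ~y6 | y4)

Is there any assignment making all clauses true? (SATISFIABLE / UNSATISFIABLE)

SATISFIABLE

y2 occurs only negated in the remaining clauses — set y2 = False.
y3 occurs only positively in the remaining clauses — set y3 = True.
Try y1 = True.
  then y5 is forced to True.
  then y6 is forced to False.
  then y4 is forced to False.
Try y7 = False.
y8, y9 are now unconstrained; take y8 = True, y9 = True.
So y1=1, y2=0, y3=1, y4=0, y5=1, y6=0, y7=0, y8=1, y9=1 is a satisfying assignment.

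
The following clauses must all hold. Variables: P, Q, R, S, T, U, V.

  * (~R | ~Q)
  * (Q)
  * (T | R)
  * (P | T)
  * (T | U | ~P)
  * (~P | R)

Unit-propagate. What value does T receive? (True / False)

True

Unit clause (Q) sets Q = True.
In (~R | ~Q), ~Q is now false; ~R must hold, so R = False.
(R | T): since R = False, the clause reduces to (T). T = True.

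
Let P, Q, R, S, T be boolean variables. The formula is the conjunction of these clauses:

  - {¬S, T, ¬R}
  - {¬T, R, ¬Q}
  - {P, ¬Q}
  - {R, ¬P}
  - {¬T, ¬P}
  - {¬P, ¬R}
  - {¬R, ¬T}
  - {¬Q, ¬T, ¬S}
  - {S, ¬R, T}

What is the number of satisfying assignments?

4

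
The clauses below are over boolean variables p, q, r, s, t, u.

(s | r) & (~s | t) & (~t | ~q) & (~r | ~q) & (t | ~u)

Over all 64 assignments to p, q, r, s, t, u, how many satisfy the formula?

14

Split on t, then q.
  t=1, q=1: a clause becomes empty — 0.
  t=1, q=0: p, u free; 3 ways for (r,s) × 2^2 = 12.
  t=0, q=1: a clause becomes empty — 0.
  t=0, q=0: remaining (p,r,s,u) ∈ {(0,1,0,0); (1,1,0,0)} — 2.
Total: 0 + 12 + 0 + 2 = 14.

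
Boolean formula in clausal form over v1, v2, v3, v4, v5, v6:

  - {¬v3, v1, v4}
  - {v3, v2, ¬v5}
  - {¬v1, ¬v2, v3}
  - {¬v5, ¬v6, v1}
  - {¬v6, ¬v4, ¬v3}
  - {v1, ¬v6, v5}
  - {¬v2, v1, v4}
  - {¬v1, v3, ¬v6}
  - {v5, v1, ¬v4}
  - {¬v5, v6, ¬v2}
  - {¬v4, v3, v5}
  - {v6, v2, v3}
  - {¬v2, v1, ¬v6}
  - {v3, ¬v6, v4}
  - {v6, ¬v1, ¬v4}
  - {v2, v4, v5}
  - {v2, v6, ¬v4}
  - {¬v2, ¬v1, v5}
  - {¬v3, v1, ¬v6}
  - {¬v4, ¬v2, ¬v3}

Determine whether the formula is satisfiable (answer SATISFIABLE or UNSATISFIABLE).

Try v1 = True.
Branch on v2: take v2 = False.
For the remaining variables, v3 = True, v4 = False, v5 = True, v6 = False works.
Every clause has at least one true literal under this assignment.
So v1=T, v2=F, v3=T, v4=F, v5=T, v6=F is a satisfying assignment.

SATISFIABLE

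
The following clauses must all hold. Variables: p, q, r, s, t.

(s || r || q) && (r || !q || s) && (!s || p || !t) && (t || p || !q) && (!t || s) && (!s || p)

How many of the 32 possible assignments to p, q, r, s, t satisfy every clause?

11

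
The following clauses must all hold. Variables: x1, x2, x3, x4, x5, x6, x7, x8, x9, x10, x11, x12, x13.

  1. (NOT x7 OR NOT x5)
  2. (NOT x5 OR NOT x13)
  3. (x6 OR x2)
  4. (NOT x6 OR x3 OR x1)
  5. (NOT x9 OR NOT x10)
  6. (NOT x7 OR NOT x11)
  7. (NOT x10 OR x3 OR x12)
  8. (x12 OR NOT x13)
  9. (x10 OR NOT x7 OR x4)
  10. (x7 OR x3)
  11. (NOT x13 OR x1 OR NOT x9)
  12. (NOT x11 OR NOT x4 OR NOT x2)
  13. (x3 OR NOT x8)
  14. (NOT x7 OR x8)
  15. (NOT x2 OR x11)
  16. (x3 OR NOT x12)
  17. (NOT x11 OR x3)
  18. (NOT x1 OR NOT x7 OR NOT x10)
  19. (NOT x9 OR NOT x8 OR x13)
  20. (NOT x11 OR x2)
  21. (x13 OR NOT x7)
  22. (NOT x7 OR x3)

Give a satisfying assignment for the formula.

x1 = False, x2 = True, x3 = True, x4 = False, x5 = True, x6 = False, x7 = False, x8 = True, x9 = False, x10 = False, x11 = True, x12 = False, x13 = False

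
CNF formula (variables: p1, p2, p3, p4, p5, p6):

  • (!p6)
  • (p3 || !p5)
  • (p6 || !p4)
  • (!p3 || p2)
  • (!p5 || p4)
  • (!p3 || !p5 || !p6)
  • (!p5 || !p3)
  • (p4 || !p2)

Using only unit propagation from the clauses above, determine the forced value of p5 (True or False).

(!p6) stands alone — p6 = False.
In (!p4 || p6), p6 is now false; !p4 must hold, so p4 = False.
(!p5 || p4) with p4 = False leaves only !p5, so p5 = False.

False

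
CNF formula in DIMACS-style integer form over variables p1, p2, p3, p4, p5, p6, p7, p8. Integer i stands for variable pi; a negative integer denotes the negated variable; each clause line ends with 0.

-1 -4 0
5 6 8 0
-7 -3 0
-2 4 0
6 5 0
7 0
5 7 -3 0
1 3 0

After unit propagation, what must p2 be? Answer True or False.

(p7) stands alone — p7 = True.
(~p3 \/ ~p7) with p7 = True leaves only ~p3, so p3 = False.
(p1 \/ p3) with p3 = False leaves only p1, so p1 = True.
(~p4 \/ ~p1) with p1 = True leaves only ~p4, so p4 = False.
(p4 \/ ~p2): since p4 = False, the clause reduces to (~p2). p2 = False.

False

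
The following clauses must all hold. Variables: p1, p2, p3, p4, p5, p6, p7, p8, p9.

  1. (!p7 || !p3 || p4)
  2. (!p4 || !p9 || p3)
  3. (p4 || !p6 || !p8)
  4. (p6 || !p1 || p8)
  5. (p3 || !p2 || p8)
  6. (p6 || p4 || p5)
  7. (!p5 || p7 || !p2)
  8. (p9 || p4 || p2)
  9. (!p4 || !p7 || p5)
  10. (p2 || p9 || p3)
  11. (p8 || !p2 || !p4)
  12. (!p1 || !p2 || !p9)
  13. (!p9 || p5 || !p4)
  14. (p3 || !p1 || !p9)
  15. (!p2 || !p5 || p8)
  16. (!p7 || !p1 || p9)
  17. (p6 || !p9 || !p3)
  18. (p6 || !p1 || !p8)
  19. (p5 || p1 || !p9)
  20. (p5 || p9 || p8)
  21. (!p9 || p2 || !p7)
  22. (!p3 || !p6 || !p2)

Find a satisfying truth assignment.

Branch on p1: take p1 = True.
For the remaining variables, p2 = False, p3 = True, p4 = True, p5 = True, p6 = True, p7 = False, p8 = True, p9 = True works.
Every clause has at least one true literal under this assignment.
Check each clause:
  1. (!p7 || p4 || !p3) — !p7 is true.
  2. (p3 || !p9 || !p4) — p3 is true.
  3. (!p8 || !p6 || p4) — p4 is true.
  4. (p6 || p8 || !p1) — p8 is true.
  5. (!p2 || p8 || p3) — p8 is true.
  6. (p6 || p5 || p4) — p4 is true.
  7. (p7 || !p5 || !p2) — !p2 is true.
  8. (p9 || p4 || p2) — p9 is true.
  9. (!p4 || !p7 || p5) — !p7 is true.
  10. (p9 || p2 || p3) — p9 is true.
  11. (!p2 || !p4 || p8) — p8 is true.
  12. (!p1 || !p9 || !p2) — !p2 is true.
  13. (p5 || !p9 || !p4) — p5 is true.
  14. (!p9 || p3 || !p1) — p3 is true.
  15. (!p2 || !p5 || p8) — p8 is true.
  16. (!p7 || !p1 || p9) — !p7 is true.
  17. (p6 || !p9 || !p3) — p6 is true.
  18. (p6 || !p8 || !p1) — p6 is true.
  19. (p1 || !p9 || p5) — p1 is true.
  20. (p8 || p5 || p9) — p8 is true.
  21. (p2 || !p7 || !p9) — !p7 is true.
  22. (!p2 || !p3 || !p6) — !p2 is true.

p1=T  p2=F  p3=T  p4=T  p5=T  p6=T  p7=F  p8=T  p9=T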